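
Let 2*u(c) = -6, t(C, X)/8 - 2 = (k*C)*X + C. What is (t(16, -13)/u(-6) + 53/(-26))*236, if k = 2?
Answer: 9749750/39 ≈ 2.4999e+5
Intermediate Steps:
t(C, X) = 16 + 8*C + 16*C*X (t(C, X) = 16 + 8*((2*C)*X + C) = 16 + 8*(2*C*X + C) = 16 + 8*(C + 2*C*X) = 16 + (8*C + 16*C*X) = 16 + 8*C + 16*C*X)
u(c) = -3 (u(c) = (½)*(-6) = -3)
(t(16, -13)/u(-6) + 53/(-26))*236 = ((16 + 8*16 + 16*16*(-13))/(-3) + 53/(-26))*236 = ((16 + 128 - 3328)*(-⅓) + 53*(-1/26))*236 = (-3184*(-⅓) - 53/26)*236 = (3184/3 - 53/26)*236 = (82625/78)*236 = 9749750/39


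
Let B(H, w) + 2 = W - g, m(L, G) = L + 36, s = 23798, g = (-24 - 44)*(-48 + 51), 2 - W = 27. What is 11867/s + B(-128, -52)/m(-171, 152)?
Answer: -870067/1070910 ≈ -0.81246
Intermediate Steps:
W = -25 (W = 2 - 1*27 = 2 - 27 = -25)
g = -204 (g = -68*3 = -204)
m(L, G) = 36 + L
B(H, w) = 177 (B(H, w) = -2 + (-25 - 1*(-204)) = -2 + (-25 + 204) = -2 + 179 = 177)
11867/s + B(-128, -52)/m(-171, 152) = 11867/23798 + 177/(36 - 171) = 11867*(1/23798) + 177/(-135) = 11867/23798 + 177*(-1/135) = 11867/23798 - 59/45 = -870067/1070910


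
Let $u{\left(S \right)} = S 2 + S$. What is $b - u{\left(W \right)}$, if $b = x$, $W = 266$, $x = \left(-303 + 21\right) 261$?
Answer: $-74400$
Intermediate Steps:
$x = -73602$ ($x = \left(-282\right) 261 = -73602$)
$u{\left(S \right)} = 3 S$ ($u{\left(S \right)} = 2 S + S = 3 S$)
$b = -73602$
$b - u{\left(W \right)} = -73602 - 3 \cdot 266 = -73602 - 798 = -74400$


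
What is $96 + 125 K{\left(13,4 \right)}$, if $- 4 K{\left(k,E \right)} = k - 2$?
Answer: $- \frac{991}{4} \approx -247.75$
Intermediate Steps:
$K{\left(k,E \right)} = \frac{1}{2} - \frac{k}{4}$ ($K{\left(k,E \right)} = - \frac{k - 2}{4} = - \frac{-2 + k}{4} = \frac{1}{2} - \frac{k}{4}$)
$96 + 125 K{\left(13,4 \right)} = 96 + 125 \left(\frac{1}{2} - \frac{13}{4}\right) = 96 + 125 \left(- \frac{11}{4}\right) = 96 - \frac{1375}{4} = - \frac{991}{4}$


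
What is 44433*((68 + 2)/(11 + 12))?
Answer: 3110310/23 ≈ 1.3523e+5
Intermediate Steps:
44433*((68 + 2)/(11 + 12)) = 44433*(70/23) = 3110310/23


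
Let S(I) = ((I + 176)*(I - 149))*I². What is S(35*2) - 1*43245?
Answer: -95269845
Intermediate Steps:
S(I) = I²*(-149 + I)*(176 + I) (S(I) = ((176 + I)*(-149 + I))*I² = ((-149 + I)*(176 + I))*I² = I²*(-149 + I)*(176 + I))
S(35*2) - 1*43245 = (35*2)²*(-26224 + (35*2)² + 27*(35*2)) - 1*43245 = 70²*(-26224 + 70² + 27*70) - 43245 = 4900*(-26224 + 4900 + 1890) - 43245 = 4900*(-19434) - 43245 = -95226600 - 43245 = -95269845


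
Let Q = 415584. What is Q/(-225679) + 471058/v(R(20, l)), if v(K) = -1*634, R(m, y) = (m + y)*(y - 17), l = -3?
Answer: -53285689319/71540243 ≈ -744.83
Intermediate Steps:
R(m, y) = (-17 + y)*(m + y) (R(m, y) = (m + y)*(-17 + y) = (-17 + y)*(m + y))
v(K) = -634
Q/(-225679) + 471058/v(R(20, l)) = 415584/(-225679) + 471058/(-634) = 415584*(-1/225679) + 471058*(-1/634) = -415584/225679 - 235529/317 = -53285689319/71540243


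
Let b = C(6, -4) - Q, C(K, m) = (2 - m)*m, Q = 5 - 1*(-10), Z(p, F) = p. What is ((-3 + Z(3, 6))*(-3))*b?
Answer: 0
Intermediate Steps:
Q = 15 (Q = 5 + 10 = 15)
C(K, m) = m*(2 - m)
b = -39 (b = -4*(2 - 1*(-4)) - 1*15 = -4*(2 + 4) - 15 = -4*6 - 15 = -24 - 15 = -39)
((-3 + Z(3, 6))*(-3))*b = ((-3 + 3)*(-3))*(-39) = (0*(-3))*(-39) = 0*(-39) = 0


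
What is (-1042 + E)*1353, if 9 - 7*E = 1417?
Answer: -11773806/7 ≈ -1.6820e+6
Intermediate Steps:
E = -1408/7 (E = 9/7 - ⅐*1417 = 9/7 - 1417/7 = -1408/7 ≈ -201.14)
(-1042 + E)*1353 = (-1042 - 1408/7)*1353 = -8702/7*1353 = -11773806/7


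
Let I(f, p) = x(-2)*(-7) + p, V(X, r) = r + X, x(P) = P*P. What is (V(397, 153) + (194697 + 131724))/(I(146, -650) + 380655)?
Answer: 326971/379977 ≈ 0.86050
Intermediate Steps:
x(P) = P²
V(X, r) = X + r
I(f, p) = -28 + p (I(f, p) = (-2)²*(-7) + p = 4*(-7) + p = -28 + p)
(V(397, 153) + (194697 + 131724))/(I(146, -650) + 380655) = ((397 + 153) + (194697 + 131724))/((-28 - 650) + 380655) = (550 + 326421)/(-678 + 380655) = 326971/379977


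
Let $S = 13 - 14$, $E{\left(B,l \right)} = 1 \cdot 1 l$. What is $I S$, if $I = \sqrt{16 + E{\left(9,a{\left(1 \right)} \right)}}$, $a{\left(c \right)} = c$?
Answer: $- \sqrt{17} \approx -4.1231$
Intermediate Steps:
$E{\left(B,l \right)} = l$ ($E{\left(B,l \right)} = 1 l = l$)
$S = -1$ ($S = 13 - 14 = -1$)
$I = \sqrt{17}$ ($I = \sqrt{16 + 1} = \sqrt{17} \approx 4.1231$)
$I S = \sqrt{17} \left(-1\right) = - \sqrt{17}$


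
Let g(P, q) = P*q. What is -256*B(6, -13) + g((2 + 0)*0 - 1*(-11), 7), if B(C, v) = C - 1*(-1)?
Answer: -1715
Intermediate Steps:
B(C, v) = 1 + C (B(C, v) = C + 1 = 1 + C)
-256*B(6, -13) + g((2 + 0)*0 - 1*(-11), 7) = -256*(1 + 6) + ((2 + 0)*0 - 1*(-11))*7 = -256*7 + (2*0 + 11)*7 = -1792 + (0 + 11)*7 = -1792 + 11*7 = -1792 + 77 = -1715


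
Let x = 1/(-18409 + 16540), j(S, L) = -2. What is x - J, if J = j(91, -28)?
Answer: 3737/1869 ≈ 1.9995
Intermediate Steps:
J = -2
x = -1/1869 (x = 1/(-1869) = -1/1869 ≈ -0.00053505)
x - J = -1/1869 - 1*(-2) = -1/1869 + 2 = 3737/1869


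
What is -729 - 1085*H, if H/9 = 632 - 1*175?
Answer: -4463334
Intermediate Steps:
H = 4113 (H = 9*(632 - 1*175) = 9*(632 - 175) = 9*457 = 4113)
-729 - 1085*H = -729 - 1085*4113 = -729 - 4462605 = -4463334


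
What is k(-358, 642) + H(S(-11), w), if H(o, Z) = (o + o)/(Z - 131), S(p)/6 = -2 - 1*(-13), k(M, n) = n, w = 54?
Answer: 4482/7 ≈ 640.29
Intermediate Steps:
S(p) = 66 (S(p) = 6*(-2 - 1*(-13)) = 6*(-2 + 13) = 6*11 = 66)
H(o, Z) = 2*o/(-131 + Z) (H(o, Z) = (2*o)/(-131 + Z) = 2*o/(-131 + Z))
k(-358, 642) + H(S(-11), w) = 642 + 2*66/(-131 + 54) = 642 + 2*66/(-77) = 642 + 2*66*(-1/77) = 642 - 12/7 = 4482/7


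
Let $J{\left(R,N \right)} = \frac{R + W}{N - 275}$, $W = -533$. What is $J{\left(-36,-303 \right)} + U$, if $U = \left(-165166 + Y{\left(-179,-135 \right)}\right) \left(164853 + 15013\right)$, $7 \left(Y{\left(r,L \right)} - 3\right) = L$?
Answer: $- \frac{120209399147265}{4046} \approx -2.9711 \cdot 10^{10}$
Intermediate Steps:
$Y{\left(r,L \right)} = 3 + \frac{L}{7}$
$J{\left(R,N \right)} = \frac{-533 + R}{-275 + N}$ ($J{\left(R,N \right)} = \frac{R - 533}{N - 275} = \frac{-533 + R}{-275 + N}$)
$U = - \frac{207974739016}{7}$ ($U = \left(-165166 + \left(3 + \frac{1}{7} \left(-135\right)\right)\right) \left(164853 + 15013\right) = \left(-165166 + \left(3 - \frac{135}{7}\right)\right) 179866 = \left(-165166 - \frac{114}{7}\right) 179866 = \left(- \frac{1156276}{7}\right) 179866 = - \frac{207974739016}{7} \approx -2.9711 \cdot 10^{10}$)
$J{\left(-36,-303 \right)} + U = \frac{-533 - 36}{-275 - 303} - \frac{207974739016}{7} = \frac{1}{-578} \left(-569\right) - \frac{207974739016}{7} = \left(- \frac{1}{578}\right) \left(-569\right) - \frac{207974739016}{7} = \frac{569}{578} - \frac{207974739016}{7} = - \frac{120209399147265}{4046}$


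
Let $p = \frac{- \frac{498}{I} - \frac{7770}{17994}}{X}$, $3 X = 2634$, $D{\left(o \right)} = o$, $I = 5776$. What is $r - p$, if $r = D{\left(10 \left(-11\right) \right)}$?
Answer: $- \frac{836485710249}{7604456336} \approx -110.0$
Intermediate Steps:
$r = -110$ ($r = 10 \left(-11\right) = -110$)
$X = 878$ ($X = \frac{1}{3} \cdot 2634 = 878$)
$p = - \frac{4486711}{7604456336}$ ($p = \frac{- \frac{498}{5776} - \frac{7770}{17994}}{878} = \left(\left(-498\right) \frac{1}{5776} - \frac{1295}{2999}\right) \frac{1}{878} = \left(- \frac{249}{2888} - \frac{1295}{2999}\right) \frac{1}{878} = \left(- \frac{4486711}{8661112}\right) \frac{1}{878} = - \frac{4486711}{7604456336} \approx -0.00059001$)
$r - p = -110 - - \frac{4486711}{7604456336} = -110 + \frac{4486711}{7604456336} = - \frac{836485710249}{7604456336}$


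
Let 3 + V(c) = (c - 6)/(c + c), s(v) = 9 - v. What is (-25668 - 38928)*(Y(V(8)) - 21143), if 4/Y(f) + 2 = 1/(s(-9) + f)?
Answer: 53269586636/39 ≈ 1.3659e+9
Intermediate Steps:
V(c) = -3 + (-6 + c)/(2*c) (V(c) = -3 + (c - 6)/(c + c) = -3 + (-6 + c)/((2*c)) = -3 + (-6 + c)*(1/(2*c)) = -3 + (-6 + c)/(2*c))
Y(f) = 4/(-2 + 1/(18 + f)) (Y(f) = 4/(-2 + 1/((9 - 1*(-9)) + f)) = 4/(-2 + 1/((9 + 9) + f)) = 4/(-2 + 1/(18 + f)))
(-25668 - 38928)*(Y(V(8)) - 21143) = (-25668 - 38928)*(4*(-18 - (-5/2 - 3/8))/(35 + 2*(-5/2 - 3/8)) - 21143) = -64596*(4*(-18 - (-5/2 - 3*1/8))/(35 + 2*(-5/2 - 3*1/8)) - 21143) = -64596*(4*(-18 - (-5/2 - 3/8))/(35 + 2*(-5/2 - 3/8)) - 21143) = -64596*(4*(-18 - 1*(-23/8))/(35 + 2*(-23/8)) - 21143) = -64596*(4*(-18 + 23/8)/(35 - 23/4) - 21143) = -64596*(4*(-121/8)/(117/4) - 21143) = -64596*(4*(4/117)*(-121/8) - 21143) = -64596*(-242/117 - 21143) = -64596*(-2473973/117) = 53269586636/39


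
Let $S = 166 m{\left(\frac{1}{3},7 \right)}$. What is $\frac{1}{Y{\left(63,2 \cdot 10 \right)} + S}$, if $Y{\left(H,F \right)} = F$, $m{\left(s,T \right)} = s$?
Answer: $\frac{3}{226} \approx 0.013274$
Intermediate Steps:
$S = \frac{166}{3} \approx 55.333$
$\frac{1}{Y{\left(63,2 \cdot 10 \right)} + S} = \frac{1}{2 \cdot 10 + \frac{166}{3}} = \frac{1}{20 + \frac{166}{3}} = \frac{1}{\frac{226}{3}} = \frac{3}{226}$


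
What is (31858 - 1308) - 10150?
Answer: 20400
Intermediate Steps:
(31858 - 1308) - 10150 = 30550 - 10150 = 20400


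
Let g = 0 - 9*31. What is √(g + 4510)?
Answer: √4231 ≈ 65.046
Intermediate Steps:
g = -279 (g = 0 - 279 = -279)
√(g + 4510) = √(-279 + 4510) = √4231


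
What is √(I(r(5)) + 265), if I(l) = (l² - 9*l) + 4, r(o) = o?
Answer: √249 ≈ 15.780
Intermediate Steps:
I(l) = 4 + l² - 9*l
√(I(r(5)) + 265) = √((4 + 5² - 9*5) + 265) = √((4 + 25 - 45) + 265) = √(-16 + 265) = √249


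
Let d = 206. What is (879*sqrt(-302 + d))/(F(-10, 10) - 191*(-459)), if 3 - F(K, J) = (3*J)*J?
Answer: 293*I*sqrt(6)/7281 ≈ 0.098572*I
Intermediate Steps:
F(K, J) = 3 - 3*J**2 (F(K, J) = 3 - 3*J*J = 3 - 3*J**2)
(879*sqrt(-302 + d))/(F(-10, 10) - 191*(-459)) = (879*sqrt(-302 + 206))/((3 - 3*10**2) - 191*(-459)) = (879*sqrt(-96))/((3 - 3*100) + 87669) = (879*(4*I*sqrt(6)))/((3 - 300) + 87669) = (3516*I*sqrt(6))/(-297 + 87669) = (3516*I*sqrt(6))/87372 = (3516*I*sqrt(6))*(1/87372) = 293*I*sqrt(6)/7281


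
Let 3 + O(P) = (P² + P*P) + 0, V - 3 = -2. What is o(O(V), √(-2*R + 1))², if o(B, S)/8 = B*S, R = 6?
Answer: -704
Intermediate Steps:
V = 1 (V = 3 - 2 = 1)
O(P) = -3 + 2*P² (O(P) = -3 + ((P² + P*P) + 0) = -3 + ((P² + P²) + 0) = -3 + (2*P² + 0) = -3 + 2*P²)
o(B, S) = 8*B*S (o(B, S) = 8*(B*S) = 8*B*S)
o(O(V), √(-2*R + 1))² = (8*(-3 + 2*1²)*√(-2*6 + 1))² = (8*(-3 + 2*1)*√(-12 + 1))² = (8*(-3 + 2)*√(-11))² = (8*(-1)*(I*√11))² = (-8*I*√11)² = -704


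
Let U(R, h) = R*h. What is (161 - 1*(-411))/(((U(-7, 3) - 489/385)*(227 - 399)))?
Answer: 55055/368682 ≈ 0.14933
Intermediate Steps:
(161 - 1*(-411))/(((U(-7, 3) - 489/385)*(227 - 399))) = (161 - 1*(-411))/(((-7*3 - 489/385)*(227 - 399))) = (161 + 411)/(((-21 - 489*1/385)*(-172))) = 572/(((-21 - 489/385)*(-172))) = 572/((-8574/385*(-172))) = 572/(1474728/385) = 572*(385/1474728) = 55055/368682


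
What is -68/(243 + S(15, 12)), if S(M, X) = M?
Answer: -34/129 ≈ -0.26357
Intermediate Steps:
-68/(243 + S(15, 12)) = -68/(243 + 15) = -68/258 = -68*1/258 = -34/129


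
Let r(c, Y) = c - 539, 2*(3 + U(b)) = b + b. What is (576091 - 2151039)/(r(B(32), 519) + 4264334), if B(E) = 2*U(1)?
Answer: -1574948/4263791 ≈ -0.36938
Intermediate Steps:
U(b) = -3 + b (U(b) = -3 + (b + b)/2 = -3 + (2*b)/2 = -3 + b)
B(E) = -4 (B(E) = 2*(-3 + 1) = 2*(-2) = -4)
r(c, Y) = -539 + c
(576091 - 2151039)/(r(B(32), 519) + 4264334) = (576091 - 2151039)/((-539 - 4) + 4264334) = -1574948/(-543 + 4264334) = -1574948/4263791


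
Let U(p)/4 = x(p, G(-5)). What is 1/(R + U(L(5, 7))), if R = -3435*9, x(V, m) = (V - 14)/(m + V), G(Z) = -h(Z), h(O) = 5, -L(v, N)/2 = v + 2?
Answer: -19/587273 ≈ -3.2353e-5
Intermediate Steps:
L(v, N) = -4 - 2*v (L(v, N) = -2*(v + 2) = -2*(2 + v) = -4 - 2*v)
G(Z) = -5 (G(Z) = -1*5 = -5)
x(V, m) = (-14 + V)/(V + m)
U(p) = 4*(-14 + p)/(-5 + p) (U(p) = 4*((-14 + p)/(p - 5)) = 4*((-14 + p)/(-5 + p)) = 4*(-14 + p)/(-5 + p))
R = -30915
1/(R + U(L(5, 7))) = 1/(-30915 + 4*(-14 + (-4 - 2*5))/(-5 + (-4 - 2*5))) = 1/(-30915 + 4*(-14 + (-4 - 10))/(-5 + (-4 - 10))) = 1/(-30915 + 4*(-14 - 14)/(-5 - 14)) = 1/(-30915 + 4*(-28)/(-19)) = 1/(-30915 + 4*(-1/19)*(-28)) = 1/(-30915 + 112/19) = 1/(-587273/19) = -19/587273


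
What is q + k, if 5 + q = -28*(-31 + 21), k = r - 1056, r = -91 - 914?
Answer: -1786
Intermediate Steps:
r = -1005
k = -2061 (k = -1005 - 1056 = -2061)
q = 275 (q = -5 - 28*(-31 + 21) = -5 - 28*(-10) = -5 + 280 = 275)
q + k = 275 - 2061 = -1786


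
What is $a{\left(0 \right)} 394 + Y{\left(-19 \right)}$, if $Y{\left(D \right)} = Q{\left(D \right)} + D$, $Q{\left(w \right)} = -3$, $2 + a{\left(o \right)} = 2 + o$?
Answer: $-22$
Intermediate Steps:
$a{\left(o \right)} = o$ ($a{\left(o \right)} = -2 + \left(2 + o\right) = o$)
$Y{\left(D \right)} = -3 + D$
$a{\left(0 \right)} 394 + Y{\left(-19 \right)} = 0 \cdot 394 - 22 = 0 - 22 = -22$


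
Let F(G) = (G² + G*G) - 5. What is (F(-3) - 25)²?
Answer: 144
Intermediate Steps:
F(G) = -5 + 2*G² (F(G) = (G² + G²) - 5 = 2*G² - 5 = -5 + 2*G²)
(F(-3) - 25)² = ((-5 + 2*(-3)²) - 25)² = ((-5 + 2*9) - 25)² = ((-5 + 18) - 25)² = (13 - 25)² = (-12)² = 144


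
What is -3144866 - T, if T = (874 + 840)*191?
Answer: -3472240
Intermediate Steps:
T = 327374 (T = 1714*191 = 327374)
-3144866 - T = -3144866 - 1*327374 = -3144866 - 327374 = -3472240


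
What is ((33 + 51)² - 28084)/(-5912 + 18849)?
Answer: -21028/12937 ≈ -1.6254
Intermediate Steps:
((33 + 51)² - 28084)/(-5912 + 18849) = (84² - 28084)/12937 = (7056 - 28084)*(1/12937) = -21028*1/12937 = -21028/12937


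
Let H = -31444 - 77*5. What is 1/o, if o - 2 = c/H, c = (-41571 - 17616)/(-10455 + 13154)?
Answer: 85906471/171872129 ≈ 0.49983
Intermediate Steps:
H = -31829 (H = -31444 - 385 = -31829)
c = -59187/2699 ≈ -21.929
o = 171872129/85906471 (o = 2 - 59187/2699/(-31829) = 2 - 59187/2699*(-1/31829) = 2 + 59187/85906471 = 171872129/85906471 ≈ 2.0007)
1/o = 1/(171872129/85906471) = 85906471/171872129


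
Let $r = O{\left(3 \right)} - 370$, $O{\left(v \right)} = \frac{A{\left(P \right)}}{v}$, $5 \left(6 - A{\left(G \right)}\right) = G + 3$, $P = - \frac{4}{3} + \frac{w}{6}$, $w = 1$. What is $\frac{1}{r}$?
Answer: $- \frac{90}{33131} \approx -0.0027165$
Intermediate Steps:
$P = - \frac{7}{6}$ ($P = - \frac{4}{3} + 1 \cdot \frac{1}{6} = \left(-4\right) \frac{1}{3} + 1 \cdot \frac{1}{6} = - \frac{4}{3} + \frac{1}{6} = - \frac{7}{6} \approx -1.1667$)
$A{\left(G \right)} = \frac{27}{5} - \frac{G}{5}$ ($A{\left(G \right)} = 6 - \frac{G + 3}{5} = 6 - \frac{3 + G}{5} = 6 - \left(\frac{3}{5} + \frac{G}{5}\right) = \frac{27}{5} - \frac{G}{5}$)
$O{\left(v \right)} = \frac{169}{30 v}$ ($O{\left(v \right)} = \frac{\frac{27}{5} - - \frac{7}{30}}{v} = \frac{\frac{27}{5} + \frac{7}{30}}{v} = \frac{169}{30 v}$)
$r = - \frac{33131}{90}$ ($r = \frac{169}{30 \cdot 3} - 370 = \frac{169}{30} \cdot \frac{1}{3} - 370 = \frac{169}{90} - 370 = - \frac{33131}{90} \approx -368.12$)
$\frac{1}{r} = \frac{1}{- \frac{33131}{90}} = - \frac{90}{33131}$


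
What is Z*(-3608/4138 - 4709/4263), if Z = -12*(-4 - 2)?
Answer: -418400952/2940049 ≈ -142.31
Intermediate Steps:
Z = 72 (Z = -12*(-6) = 72)
Z*(-3608/4138 - 4709/4263) = 72*(-3608/4138 - 4709/4263) = 72*(-3608*1/4138 - 4709*1/4263) = 72*(-1804/2069 - 4709/4263) = 72*(-17433373/8820147) = -418400952/2940049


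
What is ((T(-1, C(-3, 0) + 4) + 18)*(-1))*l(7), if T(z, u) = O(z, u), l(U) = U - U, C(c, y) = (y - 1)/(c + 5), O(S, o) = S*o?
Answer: 0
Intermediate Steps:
C(c, y) = (-1 + y)/(5 + c)
l(U) = 0
T(z, u) = u*z (T(z, u) = z*u = u*z)
((T(-1, C(-3, 0) + 4) + 18)*(-1))*l(7) = ((((-1 + 0)/(5 - 3) + 4)*(-1) + 18)*(-1))*0 = (((-1/2 + 4)*(-1) + 18)*(-1))*0 = ((((½)*(-1) + 4)*(-1) + 18)*(-1))*0 = (((-½ + 4)*(-1) + 18)*(-1))*0 = (((7/2)*(-1) + 18)*(-1))*0 = ((-7/2 + 18)*(-1))*0 = ((29/2)*(-1))*0 = -29/2*0 = 0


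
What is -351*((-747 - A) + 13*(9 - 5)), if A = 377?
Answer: 376272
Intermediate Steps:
-351*((-747 - A) + 13*(9 - 5)) = -351*((-747 - 1*377) + 13*(9 - 5)) = -351*((-747 - 377) + 13*4) = -351*(-1124 + 52) = -351*(-1072) = 376272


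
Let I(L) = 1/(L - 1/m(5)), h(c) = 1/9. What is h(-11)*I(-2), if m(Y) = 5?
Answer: -5/99 ≈ -0.050505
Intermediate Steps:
h(c) = ⅑
I(L) = 1/(-⅕ + L) (I(L) = 1/(L - 1/5) = 1/(L - 1*⅕) = 1/(L - ⅕) = 1/(-⅕ + L))
h(-11)*I(-2) = (5/(-1 + 5*(-2)))/9 = (5/(-1 - 10))/9 = (5/(-11))/9 = (5*(-1/11))/9 = (⅑)*(-5/11) = -5/99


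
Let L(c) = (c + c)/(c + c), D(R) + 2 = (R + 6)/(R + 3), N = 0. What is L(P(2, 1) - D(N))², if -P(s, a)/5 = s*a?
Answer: 1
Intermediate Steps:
P(s, a) = -5*a*s (P(s, a) = -5*s*a = -5*a*s)
D(R) = -2 + (6 + R)/(3 + R) (D(R) = -2 + (R + 6)/(R + 3) = -2 + (6 + R)/(3 + R))
L(c) = 1 (L(c) = (2*c)/((2*c)) = (2*c)*(1/(2*c)) = 1)
L(P(2, 1) - D(N))² = 1² = 1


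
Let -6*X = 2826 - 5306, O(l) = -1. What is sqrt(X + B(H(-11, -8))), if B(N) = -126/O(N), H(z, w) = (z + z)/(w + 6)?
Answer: sqrt(4854)/3 ≈ 23.224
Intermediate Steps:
H(z, w) = 2*z/(6 + w) (H(z, w) = (2*z)/(6 + w) = 2*z/(6 + w))
B(N) = 126 (B(N) = -126/(-1) = -126*(-1) = 126)
X = 1240/3 (X = -(2826 - 5306)/6 = -1/6*(-2480) = 1240/3 ≈ 413.33)
sqrt(X + B(H(-11, -8))) = sqrt(1240/3 + 126) = sqrt(1618/3) = sqrt(4854)/3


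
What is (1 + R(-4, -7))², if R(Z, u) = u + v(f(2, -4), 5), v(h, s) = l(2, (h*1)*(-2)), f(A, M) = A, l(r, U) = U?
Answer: 100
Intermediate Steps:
v(h, s) = -2*h (v(h, s) = (h*1)*(-2) = h*(-2) = -2*h)
R(Z, u) = -4 + u (R(Z, u) = u - 2*2 = u - 4 = -4 + u)
(1 + R(-4, -7))² = (1 + (-4 - 7))² = (1 - 11)² = (-10)² = 100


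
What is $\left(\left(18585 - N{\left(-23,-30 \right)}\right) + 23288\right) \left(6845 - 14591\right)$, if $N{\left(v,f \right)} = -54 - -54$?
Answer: $-324348258$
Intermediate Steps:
$N{\left(v,f \right)} = 0$ ($N{\left(v,f \right)} = -54 + 54 = 0$)
$\left(\left(18585 - N{\left(-23,-30 \right)}\right) + 23288\right) \left(6845 - 14591\right) = \left(\left(18585 - 0\right) + 23288\right) \left(6845 - 14591\right) = \left(\left(18585 + 0\right) + 23288\right) \left(-7746\right) = \left(18585 + 23288\right) \left(-7746\right) = 41873 \left(-7746\right) = -324348258$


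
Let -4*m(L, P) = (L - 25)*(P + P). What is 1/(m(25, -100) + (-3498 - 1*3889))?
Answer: -1/7387 ≈ -0.00013537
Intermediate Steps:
m(L, P) = -P*(-25 + L)/2 (m(L, P) = -(L - 25)*(P + P)/4 = -(-25 + L)*2*P/4 = -P*(-25 + L)/2)
1/(m(25, -100) + (-3498 - 1*3889)) = 1/((½)*(-100)*(25 - 1*25) + (-3498 - 1*3889)) = 1/((½)*(-100)*(25 - 25) + (-3498 - 3889)) = 1/((½)*(-100)*0 - 7387) = 1/(0 - 7387) = 1/(-7387) = -1/7387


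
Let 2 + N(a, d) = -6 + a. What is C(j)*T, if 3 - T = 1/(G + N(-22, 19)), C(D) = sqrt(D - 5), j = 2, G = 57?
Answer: 80*I*sqrt(3)/27 ≈ 5.132*I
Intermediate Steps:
N(a, d) = -8 + a (N(a, d) = -2 + (-6 + a) = -8 + a)
C(D) = sqrt(-5 + D)
T = 80/27 (T = 3 - 1/(57 + (-8 - 22)) = 3 - 1/(57 - 30) = 3 - 1/27 = 80/27 ≈ 2.9630)
C(j)*T = sqrt(-5 + 2)*(80/27) = sqrt(-3)*(80/27) = (I*sqrt(3))*(80/27) = 80*I*sqrt(3)/27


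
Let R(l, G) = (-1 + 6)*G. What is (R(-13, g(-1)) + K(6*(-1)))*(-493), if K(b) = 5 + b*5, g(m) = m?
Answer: 14790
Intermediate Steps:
R(l, G) = 5*G
K(b) = 5 + 5*b
(R(-13, g(-1)) + K(6*(-1)))*(-493) = (5*(-1) + (5 + 5*(6*(-1))))*(-493) = (-5 + (5 + 5*(-6)))*(-493) = (-5 + (5 - 30))*(-493) = (-5 - 25)*(-493) = -30*(-493) = 14790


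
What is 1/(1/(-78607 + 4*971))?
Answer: -74723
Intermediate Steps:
1/(1/(-78607 + 4*971)) = 1/(1/(-78607 + 3884)) = 1/(1/(-74723)) = 1/(-1/74723) = -74723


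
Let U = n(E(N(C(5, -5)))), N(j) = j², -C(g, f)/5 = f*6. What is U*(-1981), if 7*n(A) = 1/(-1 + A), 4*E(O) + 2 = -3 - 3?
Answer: 283/3 ≈ 94.333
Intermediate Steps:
C(g, f) = -30*f (C(g, f) = -5*f*6 = -30*f)
E(O) = -2 (E(O) = -½ + (-3 - 3)/4 = -½ + (¼)*(-6) = -½ - 3/2 = -2)
n(A) = 1/(7*(-1 + A))
U = -1/21 (U = 1/(7*(-1 - 2)) = (⅐)/(-3) = (⅐)*(-⅓) = -1/21 ≈ -0.047619)
U*(-1981) = -1/21*(-1981) = 283/3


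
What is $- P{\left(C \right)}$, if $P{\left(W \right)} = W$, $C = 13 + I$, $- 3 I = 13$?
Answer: $- \frac{26}{3} \approx -8.6667$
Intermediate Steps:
$I = - \frac{13}{3}$ ($I = \left(- \frac{1}{3}\right) 13 = - \frac{13}{3} \approx -4.3333$)
$C = \frac{26}{3}$ ($C = 13 - \frac{13}{3} = \frac{26}{3} \approx 8.6667$)
$- P{\left(C \right)} = \left(-1\right) \frac{26}{3} = - \frac{26}{3}$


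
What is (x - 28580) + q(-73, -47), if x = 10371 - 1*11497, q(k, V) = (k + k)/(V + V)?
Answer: -1396109/47 ≈ -29704.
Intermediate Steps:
q(k, V) = k/V (q(k, V) = (2*k)/((2*V)) = (2*k)*(1/(2*V)) = k/V)
x = -1126 (x = 10371 - 11497 = -1126)
(x - 28580) + q(-73, -47) = (-1126 - 28580) - 73/(-47) = -29706 - 73*(-1/47) = -29706 + 73/47 = -1396109/47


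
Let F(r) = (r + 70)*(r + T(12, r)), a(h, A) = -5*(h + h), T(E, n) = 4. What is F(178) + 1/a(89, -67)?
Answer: 40171039/890 ≈ 45136.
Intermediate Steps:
a(h, A) = -10*h
F(r) = (4 + r)*(70 + r) (F(r) = (r + 70)*(r + 4) = (70 + r)*(4 + r) = (4 + r)*(70 + r))
F(178) + 1/a(89, -67) = (280 + 178**2 + 74*178) + 1/(-10*89) = (280 + 31684 + 13172) + 1/(-890) = 45136 - 1/890 = 40171039/890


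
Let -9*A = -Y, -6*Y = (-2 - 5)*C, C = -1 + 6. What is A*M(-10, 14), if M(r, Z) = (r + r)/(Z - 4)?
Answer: -35/27 ≈ -1.2963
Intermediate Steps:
C = 5
M(r, Z) = 2*r/(-4 + Z) (M(r, Z) = (2*r)/(-4 + Z) = 2*r/(-4 + Z))
Y = 35/6 (Y = -(-2 - 5)*5/6 = -(-7)*5/6 = -⅙*(-35) = 35/6 ≈ 5.8333)
A = 35/54 (A = -(-1)*35/(9*6) = -⅑*(-35/6) = 35/54 ≈ 0.64815)
A*M(-10, 14) = 35*(2*(-10)/(-4 + 14))/54 = 35*(2*(-10)/10)/54 = 35*(2*(-10)*(⅒))/54 = (35/54)*(-2) = -35/27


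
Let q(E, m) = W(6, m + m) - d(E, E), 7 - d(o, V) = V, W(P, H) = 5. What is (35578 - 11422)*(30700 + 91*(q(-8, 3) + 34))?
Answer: 794345904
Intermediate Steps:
d(o, V) = 7 - V
q(E, m) = -2 + E (q(E, m) = 5 - (7 - E) = 5 + (-7 + E) = -2 + E)
(35578 - 11422)*(30700 + 91*(q(-8, 3) + 34)) = (35578 - 11422)*(30700 + 91*((-2 - 8) + 34)) = 24156*(30700 + 91*(-10 + 34)) = 24156*(30700 + 91*24) = 24156*(30700 + 2184) = 24156*32884 = 794345904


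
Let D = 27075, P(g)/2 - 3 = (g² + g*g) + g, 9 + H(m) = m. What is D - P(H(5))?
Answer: 27013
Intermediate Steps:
H(m) = -9 + m
P(g) = 6 + 2*g + 4*g² (P(g) = 6 + 2*((g² + g*g) + g) = 6 + 2*((g² + g²) + g) = 6 + 2*(2*g² + g) = 6 + 2*(g + 2*g²) = 6 + (2*g + 4*g²) = 6 + 2*g + 4*g²)
D - P(H(5)) = 27075 - (6 + 2*(-9 + 5) + 4*(-9 + 5)²) = 27075 - (6 + 2*(-4) + 4*(-4)²) = 27075 - (6 - 8 + 4*16) = 27075 - (6 - 8 + 64) = 27075 - 1*62 = 27075 - 62 = 27013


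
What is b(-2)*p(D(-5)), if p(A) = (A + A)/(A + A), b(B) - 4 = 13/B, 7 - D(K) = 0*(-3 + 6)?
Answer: -5/2 ≈ -2.5000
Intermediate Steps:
D(K) = 7 (D(K) = 7 - 0*(-3 + 6) = 7 - 0*3 = 7 - 1*0 = 7 + 0 = 7)
b(B) = 4 + 13/B
p(A) = 1 (p(A) = (2*A)/((2*A)) = (2*A)*(1/(2*A)) = 1)
b(-2)*p(D(-5)) = (4 + 13/(-2))*1 = (4 + 13*(-½))*1 = (4 - 13/2)*1 = -5/2*1 = -5/2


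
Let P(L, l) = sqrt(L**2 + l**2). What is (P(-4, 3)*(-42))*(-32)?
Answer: 6720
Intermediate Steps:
(P(-4, 3)*(-42))*(-32) = (sqrt((-4)**2 + 3**2)*(-42))*(-32) = (sqrt(16 + 9)*(-42))*(-32) = (sqrt(25)*(-42))*(-32) = (5*(-42))*(-32) = -210*(-32) = 6720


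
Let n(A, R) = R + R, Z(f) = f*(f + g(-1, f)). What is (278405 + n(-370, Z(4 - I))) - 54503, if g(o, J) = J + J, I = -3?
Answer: 224196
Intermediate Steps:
g(o, J) = 2*J
Z(f) = 3*f² (Z(f) = f*(f + 2*f) = f*(3*f) = 3*f²)
n(A, R) = 2*R
(278405 + n(-370, Z(4 - I))) - 54503 = (278405 + 2*(3*(4 - 1*(-3))²)) - 54503 = (278405 + 2*(3*(4 + 3)²)) - 54503 = (278405 + 2*(3*7²)) - 54503 = (278405 + 2*(3*49)) - 54503 = (278405 + 2*147) - 54503 = (278405 + 294) - 54503 = 278699 - 54503 = 224196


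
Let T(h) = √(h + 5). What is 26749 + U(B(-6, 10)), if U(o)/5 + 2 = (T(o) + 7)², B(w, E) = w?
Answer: 26979 + 70*I ≈ 26979.0 + 70.0*I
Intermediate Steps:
T(h) = √(5 + h)
U(o) = -10 + 5*(7 + √(5 + o))² (U(o) = -10 + 5*(√(5 + o) + 7)² = -10 + 5*(7 + √(5 + o))²)
26749 + U(B(-6, 10)) = 26749 + (-10 + 5*(7 + √(5 - 6))²) = 26749 + (-10 + 5*(7 + √(-1))²) = 26749 + (-10 + 5*(7 + I)²) = 26739 + 5*(7 + I)²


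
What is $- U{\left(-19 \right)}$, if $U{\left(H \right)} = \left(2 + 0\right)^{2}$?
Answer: $-4$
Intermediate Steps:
$U{\left(H \right)} = 4$ ($U{\left(H \right)} = 2^{2} = 4$)
$- U{\left(-19 \right)} = \left(-1\right) 4 = -4$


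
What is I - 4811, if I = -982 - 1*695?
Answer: -6488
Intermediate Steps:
I = -1677 (I = -982 - 695 = -1677)
I - 4811 = -1677 - 4811 = -6488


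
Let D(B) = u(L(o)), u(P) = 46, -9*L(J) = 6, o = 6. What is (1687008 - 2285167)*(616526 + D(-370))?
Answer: -368808090948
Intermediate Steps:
L(J) = -⅔ (L(J) = -⅑*6 = -⅔)
D(B) = 46
(1687008 - 2285167)*(616526 + D(-370)) = (1687008 - 2285167)*(616526 + 46) = -598159*616572 = -368808090948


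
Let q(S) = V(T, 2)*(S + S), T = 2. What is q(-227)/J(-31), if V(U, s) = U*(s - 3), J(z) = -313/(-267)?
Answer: 242436/313 ≈ 774.56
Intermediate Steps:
J(z) = 313/267 (J(z) = -313*(-1/267) = 313/267)
V(U, s) = U*(-3 + s)
q(S) = -4*S (q(S) = (2*(-3 + 2))*(S + S) = (2*(-1))*(2*S) = -4*S)
q(-227)/J(-31) = (-4*(-227))/(313/267) = 908*(267/313) = 242436/313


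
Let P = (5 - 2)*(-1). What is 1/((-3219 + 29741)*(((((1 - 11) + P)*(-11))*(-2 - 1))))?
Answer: -1/11377938 ≈ -8.7889e-8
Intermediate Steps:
P = -3 (P = 3*(-1) = -3)
1/((-3219 + 29741)*(((((1 - 11) + P)*(-11))*(-2 - 1)))) = 1/((-3219 + 29741)*(((((1 - 11) - 3)*(-11))*(-2 - 1)))) = 1/(26522*((((-10 - 3)*(-11))*(-3)))) = 1/(26522*((-13*(-11)*(-3)))) = 1/(26522*((143*(-3)))) = (1/26522)/(-429) = (1/26522)*(-1/429) = -1/11377938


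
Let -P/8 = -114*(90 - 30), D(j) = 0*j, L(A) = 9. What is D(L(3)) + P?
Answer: 54720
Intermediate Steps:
D(j) = 0
P = 54720 (P = -(-912)*(90 - 30) = -(-912)*60 = -8*(-6840) = 54720)
D(L(3)) + P = 0 + 54720 = 54720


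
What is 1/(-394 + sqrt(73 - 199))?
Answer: -197/77681 - 3*I*sqrt(14)/155362 ≈ -0.002536 - 7.225e-5*I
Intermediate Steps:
1/(-394 + sqrt(73 - 199)) = 1/(-394 + sqrt(-126)) = 1/(-394 + 3*I*sqrt(14))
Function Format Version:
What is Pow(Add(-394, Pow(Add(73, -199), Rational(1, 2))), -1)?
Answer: Add(Rational(-197, 77681), Mul(Rational(-3, 155362), I, Pow(14, Rational(1, 2)))) ≈ Add(-0.0025360, Mul(-7.2250e-5, I))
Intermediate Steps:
Pow(Add(-394, Pow(Add(73, -199), Rational(1, 2))), -1) = Pow(Add(-394, Pow(-126, Rational(1, 2))), -1) = Pow(Add(-394, Mul(3, I, Pow(14, Rational(1, 2)))), -1)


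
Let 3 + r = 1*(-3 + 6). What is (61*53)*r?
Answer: 0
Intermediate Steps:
r = 0 (r = -3 + 1*(-3 + 6) = -3 + 1*3 = -3 + 3 = 0)
(61*53)*r = (61*53)*0 = 3233*0 = 0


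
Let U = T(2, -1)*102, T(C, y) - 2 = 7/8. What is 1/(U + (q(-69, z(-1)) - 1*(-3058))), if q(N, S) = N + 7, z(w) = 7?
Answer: 4/13157 ≈ 0.00030402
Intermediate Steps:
q(N, S) = 7 + N
T(C, y) = 23/8 (T(C, y) = 2 + 7/8 = 23/8)
U = 1173/4 (U = (23/8)*102 = 1173/4 ≈ 293.25)
1/(U + (q(-69, z(-1)) - 1*(-3058))) = 1/(1173/4 + ((7 - 69) - 1*(-3058))) = 1/(1173/4 + (-62 + 3058)) = 1/(1173/4 + 2996) = 1/(13157/4) = 4/13157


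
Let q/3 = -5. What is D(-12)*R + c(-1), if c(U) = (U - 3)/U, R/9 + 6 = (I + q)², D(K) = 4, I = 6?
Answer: 2704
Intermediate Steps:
q = -15 (q = 3*(-5) = -15)
R = 675 (R = -54 + 9*(6 - 15)² = -54 + 9*(-9)² = -54 + 9*81 = -54 + 729 = 675)
c(U) = (-3 + U)/U
D(-12)*R + c(-1) = 4*675 + (-3 - 1)/(-1) = 2700 - 1*(-4) = 2700 + 4 = 2704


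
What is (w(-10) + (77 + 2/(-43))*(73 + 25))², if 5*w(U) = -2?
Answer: 2628691512976/46225 ≈ 5.6867e+7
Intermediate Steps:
w(U) = -⅖ (w(U) = (⅕)*(-2) = -⅖)
(w(-10) + (77 + 2/(-43))*(73 + 25))² = (-⅖ + (77 + 2/(-43))*(73 + 25))² = (-⅖ + (77 + 2*(-1/43))*98)² = (-⅖ + (77 - 2/43)*98)² = (-⅖ + (3309/43)*98)² = (-⅖ + 324282/43)² = (1621324/215)² = 2628691512976/46225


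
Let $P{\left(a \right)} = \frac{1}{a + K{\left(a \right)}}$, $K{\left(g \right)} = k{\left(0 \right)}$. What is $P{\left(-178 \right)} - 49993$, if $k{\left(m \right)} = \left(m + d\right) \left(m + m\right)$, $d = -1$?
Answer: $- \frac{8898755}{178} \approx -49993.0$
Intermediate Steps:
$k{\left(m \right)} = 2 m \left(-1 + m\right)$ ($k{\left(m \right)} = \left(m - 1\right) \left(m + m\right) = \left(-1 + m\right) 2 m = 2 m \left(-1 + m\right)$)
$K{\left(g \right)} = 0$ ($K{\left(g \right)} = 2 \cdot 0 \left(-1 + 0\right) = 2 \cdot 0 \left(-1\right) = 0$)
$P{\left(a \right)} = \frac{1}{a}$ ($P{\left(a \right)} = \frac{1}{a + 0} = \frac{1}{a}$)
$P{\left(-178 \right)} - 49993 = \frac{1}{-178} - 49993 = - \frac{1}{178} - 49993 = - \frac{8898755}{178}$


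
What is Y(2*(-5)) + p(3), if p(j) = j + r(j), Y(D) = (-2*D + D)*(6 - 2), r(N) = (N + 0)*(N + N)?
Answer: 61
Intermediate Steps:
r(N) = 2*N**2 (r(N) = N*(2*N) = 2*N**2)
Y(D) = -4*D (Y(D) = -D*4 = -4*D)
p(j) = j + 2*j**2
Y(2*(-5)) + p(3) = -8*(-5) + 3*(1 + 2*3) = -4*(-10) + 3*(1 + 6) = 40 + 3*7 = 40 + 21 = 61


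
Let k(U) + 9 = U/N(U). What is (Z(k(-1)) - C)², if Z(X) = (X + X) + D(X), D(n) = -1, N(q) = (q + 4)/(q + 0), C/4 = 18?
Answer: 73441/9 ≈ 8160.1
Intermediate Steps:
C = 72 (C = 4*18 = 72)
N(q) = (4 + q)/q
k(U) = -9 + U²/(4 + U) (k(U) = -9 + U/(((4 + U)/U)) = -9 + U*(U/(4 + U)) = -9 + U²/(4 + U))
Z(X) = -1 + 2*X (Z(X) = (X + X) - 1 = 2*X - 1 = -1 + 2*X)
(Z(k(-1)) - C)² = ((-1 + 2*((-36 + (-1)² - 9*(-1))/(4 - 1))) - 1*72)² = ((-1 + 2*((-36 + 1 + 9)/3)) - 72)² = ((-1 + 2*((⅓)*(-26))) - 72)² = ((-1 + 2*(-26/3)) - 72)² = ((-1 - 52/3) - 72)² = (-55/3 - 72)² = (-271/3)² = 73441/9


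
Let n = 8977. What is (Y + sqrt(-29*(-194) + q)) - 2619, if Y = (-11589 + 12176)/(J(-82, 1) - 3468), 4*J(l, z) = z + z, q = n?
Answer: -18163939/6935 + sqrt(14603) ≈ -2498.3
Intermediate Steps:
q = 8977
J(l, z) = z/2 (J(l, z) = (z + z)/4 = (2*z)/4 = z/2)
Y = -1174/6935 (Y = (-11589 + 12176)/((1/2)*1 - 3468) = 587/(1/2 - 3468) = 587/(-6935/2) = 587*(-2/6935) = -1174/6935 ≈ -0.16929)
(Y + sqrt(-29*(-194) + q)) - 2619 = (-1174/6935 + sqrt(-29*(-194) + 8977)) - 2619 = (-1174/6935 + sqrt(5626 + 8977)) - 2619 = (-1174/6935 + sqrt(14603)) - 2619 = -18163939/6935 + sqrt(14603)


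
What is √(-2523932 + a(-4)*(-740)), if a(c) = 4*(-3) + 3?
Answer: 2*I*√629318 ≈ 1586.6*I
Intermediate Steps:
a(c) = -9 (a(c) = -12 + 3 = -9)
√(-2523932 + a(-4)*(-740)) = √(-2523932 - 9*(-740)) = √(-2523932 + 6660) = √(-2517272) = 2*I*√629318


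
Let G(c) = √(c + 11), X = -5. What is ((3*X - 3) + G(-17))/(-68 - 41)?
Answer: 18/109 - I*√6/109 ≈ 0.16514 - 0.022472*I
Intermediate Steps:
G(c) = √(11 + c)
((3*X - 3) + G(-17))/(-68 - 41) = ((3*(-5) - 3) + √(11 - 17))/(-68 - 41) = ((-15 - 3) + √(-6))/(-109) = (-18 + I*√6)*(-1/109) = 18/109 - I*√6/109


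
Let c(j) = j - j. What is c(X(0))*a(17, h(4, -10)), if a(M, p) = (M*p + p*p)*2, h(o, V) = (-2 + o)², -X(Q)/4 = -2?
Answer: 0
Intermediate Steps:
X(Q) = 8 (X(Q) = -4*(-2) = 8)
a(M, p) = 2*p² + 2*M*p (a(M, p) = (M*p + p²)*2 = (p² + M*p)*2 = 2*p² + 2*M*p)
c(j) = 0
c(X(0))*a(17, h(4, -10)) = 0*(2*(-2 + 4)²*(17 + (-2 + 4)²)) = 0*(2*2²*(17 + 2²)) = 0*(2*4*(17 + 4)) = 0*(2*4*21) = 0*168 = 0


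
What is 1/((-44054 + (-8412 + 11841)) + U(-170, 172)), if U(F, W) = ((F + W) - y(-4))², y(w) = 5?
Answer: -1/40616 ≈ -2.4621e-5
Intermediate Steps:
U(F, W) = (-5 + F + W)² (U(F, W) = ((F + W) - 1*5)² = ((F + W) - 5)² = (-5 + F + W)²)
1/((-44054 + (-8412 + 11841)) + U(-170, 172)) = 1/((-44054 + (-8412 + 11841)) + (-5 - 170 + 172)²) = 1/((-44054 + 3429) + (-3)²) = 1/(-40625 + 9) = 1/(-40616) = -1/40616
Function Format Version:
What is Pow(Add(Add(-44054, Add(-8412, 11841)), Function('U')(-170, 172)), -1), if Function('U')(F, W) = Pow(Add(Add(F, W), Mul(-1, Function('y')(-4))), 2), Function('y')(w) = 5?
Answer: Rational(-1, 40616) ≈ -2.4621e-5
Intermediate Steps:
Function('U')(F, W) = Pow(Add(-5, F, W), 2) (Function('U')(F, W) = Pow(Add(Add(F, W), Mul(-1, 5)), 2) = Pow(Add(Add(F, W), -5), 2) = Pow(Add(-5, F, W), 2))
Pow(Add(Add(-44054, Add(-8412, 11841)), Function('U')(-170, 172)), -1) = Pow(Add(Add(-44054, Add(-8412, 11841)), Pow(Add(-5, -170, 172), 2)), -1) = Pow(Add(Add(-44054, 3429), Pow(-3, 2)), -1) = Pow(Add(-40625, 9), -1) = Pow(-40616, -1) = Rational(-1, 40616)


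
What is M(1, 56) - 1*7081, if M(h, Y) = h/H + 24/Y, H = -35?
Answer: -35403/5 ≈ -7080.6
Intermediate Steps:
M(h, Y) = 24/Y - h/35 (M(h, Y) = h/(-35) + 24/Y = h*(-1/35) + 24/Y = -h/35 + 24/Y = 24/Y - h/35)
M(1, 56) - 1*7081 = (24/56 - 1/35*1) - 1*7081 = (24*(1/56) - 1/35) - 7081 = (3/7 - 1/35) - 7081 = 2/5 - 7081 = -35403/5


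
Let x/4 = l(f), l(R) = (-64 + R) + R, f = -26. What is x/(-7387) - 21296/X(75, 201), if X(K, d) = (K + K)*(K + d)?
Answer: -17262994/38227725 ≈ -0.45158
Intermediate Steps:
l(R) = -64 + 2*R
x = -464 (x = 4*(-64 + 2*(-26)) = 4*(-64 - 52) = 4*(-116) = -464)
X(K, d) = 2*K*(K + d) (X(K, d) = (2*K)*(K + d) = 2*K*(K + d))
x/(-7387) - 21296/X(75, 201) = -464/(-7387) - 21296*1/(150*(75 + 201)) = -464*(-1/7387) - 21296/(2*75*276) = 464/7387 - 21296/41400 = 464/7387 - 21296*1/41400 = 464/7387 - 2662/5175 = -17262994/38227725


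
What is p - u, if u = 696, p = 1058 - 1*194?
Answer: 168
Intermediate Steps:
p = 864 (p = 1058 - 194 = 864)
p - u = 864 - 1*696 = 864 - 696 = 168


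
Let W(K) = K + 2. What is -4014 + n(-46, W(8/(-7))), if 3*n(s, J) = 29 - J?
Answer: -84097/21 ≈ -4004.6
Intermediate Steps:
W(K) = 2 + K
n(s, J) = 29/3 - J/3 (n(s, J) = (29 - J)/3 = 29/3 - J/3)
-4014 + n(-46, W(8/(-7))) = -4014 + (29/3 - (2 + 8/(-7))/3) = -4014 + (29/3 - (2 + 8*(-⅐))/3) = -4014 + (29/3 - (2 - 8/7)/3) = -4014 + (29/3 - ⅓*6/7) = -4014 + (29/3 - 2/7) = -4014 + 197/21 = -84097/21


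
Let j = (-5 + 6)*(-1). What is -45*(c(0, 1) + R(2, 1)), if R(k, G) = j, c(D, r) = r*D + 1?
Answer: 0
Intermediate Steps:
c(D, r) = 1 + D*r (c(D, r) = D*r + 1 = 1 + D*r)
j = -1 (j = 1*(-1) = -1)
R(k, G) = -1
-45*(c(0, 1) + R(2, 1)) = -45*((1 + 0*1) - 1) = -45*((1 + 0) - 1) = -45*(1 - 1) = -45*0 = 0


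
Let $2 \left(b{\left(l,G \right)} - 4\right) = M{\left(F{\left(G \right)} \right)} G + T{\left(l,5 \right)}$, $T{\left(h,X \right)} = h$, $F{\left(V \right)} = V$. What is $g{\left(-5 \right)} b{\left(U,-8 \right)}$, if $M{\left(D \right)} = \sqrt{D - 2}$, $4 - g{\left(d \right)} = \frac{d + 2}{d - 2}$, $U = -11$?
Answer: $- \frac{75}{14} - \frac{100 i \sqrt{10}}{7} \approx -5.3571 - 45.175 i$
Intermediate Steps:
$g{\left(d \right)} = 4 - \frac{2 + d}{-2 + d}$ ($g{\left(d \right)} = 4 - \frac{d + 2}{d - 2} = 4 - \frac{2 + d}{-2 + d}$)
$M{\left(D \right)} = \sqrt{-2 + D}$
$b{\left(l,G \right)} = 4 + \frac{l}{2} + \frac{G \sqrt{-2 + G}}{2}$ ($b{\left(l,G \right)} = 4 + \frac{\sqrt{-2 + G} G + l}{2} = 4 + \frac{G \sqrt{-2 + G} + l}{2} = 4 + \frac{l + G \sqrt{-2 + G}}{2} = 4 + \left(\frac{l}{2} + \frac{G \sqrt{-2 + G}}{2}\right) = 4 + \frac{l}{2} + \frac{G \sqrt{-2 + G}}{2}$)
$g{\left(-5 \right)} b{\left(U,-8 \right)} = \frac{-10 + 3 \left(-5\right)}{-2 - 5} \left(4 + \frac{1}{2} \left(-11\right) + \frac{1}{2} \left(-8\right) \sqrt{-2 - 8}\right) = \frac{-10 - 15}{-7} \left(4 - \frac{11}{2} + \frac{1}{2} \left(-8\right) \sqrt{-10}\right) = \left(- \frac{1}{7}\right) \left(-25\right) \left(4 - \frac{11}{2} + \frac{1}{2} \left(-8\right) i \sqrt{10}\right) = \frac{25 \left(4 - \frac{11}{2} - 4 i \sqrt{10}\right)}{7} = \frac{25 \left(- \frac{3}{2} - 4 i \sqrt{10}\right)}{7} = - \frac{75}{14} - \frac{100 i \sqrt{10}}{7}$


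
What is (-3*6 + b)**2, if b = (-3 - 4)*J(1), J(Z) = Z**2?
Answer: 625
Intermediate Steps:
b = -7 (b = (-3 - 4)*1**2 = -7*1 = -7)
(-3*6 + b)**2 = (-3*6 - 7)**2 = (-18 - 7)**2 = (-25)**2 = 625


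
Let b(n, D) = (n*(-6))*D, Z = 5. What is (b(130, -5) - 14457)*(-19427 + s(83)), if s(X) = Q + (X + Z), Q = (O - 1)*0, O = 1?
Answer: 204161823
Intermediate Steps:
b(n, D) = -6*D*n (b(n, D) = (-6*n)*D = -6*D*n)
Q = 0 (Q = (1 - 1)*0 = 0*0 = 0)
s(X) = 5 + X (s(X) = 0 + (X + 5) = 0 + (5 + X) = 5 + X)
(b(130, -5) - 14457)*(-19427 + s(83)) = (-6*(-5)*130 - 14457)*(-19427 + (5 + 83)) = (3900 - 14457)*(-19427 + 88) = -10557*(-19339) = 204161823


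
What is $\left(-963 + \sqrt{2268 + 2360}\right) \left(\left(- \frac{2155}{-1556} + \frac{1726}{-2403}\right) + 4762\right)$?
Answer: $- \frac{1905449004875}{415452} + \frac{17807934625 \sqrt{1157}}{1869534} \approx -4.2624 \cdot 10^{6}$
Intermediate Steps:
$\left(-963 + \sqrt{2268 + 2360}\right) \left(\left(- \frac{2155}{-1556} + \frac{1726}{-2403}\right) + 4762\right) = \left(-963 + \sqrt{4628}\right) \left(\left(\left(-2155\right) \left(- \frac{1}{1556}\right) + 1726 \left(- \frac{1}{2403}\right)\right) + 4762\right) = \left(-963 + 2 \sqrt{1157}\right) \left(\left(\frac{2155}{1556} - \frac{1726}{2403}\right) + 4762\right) = \left(-963 + 2 \sqrt{1157}\right) \left(\frac{2492809}{3739068} + 4762\right) = \left(-963 + 2 \sqrt{1157}\right) \frac{17807934625}{3739068} = - \frac{1905449004875}{415452} + \frac{17807934625 \sqrt{1157}}{1869534}$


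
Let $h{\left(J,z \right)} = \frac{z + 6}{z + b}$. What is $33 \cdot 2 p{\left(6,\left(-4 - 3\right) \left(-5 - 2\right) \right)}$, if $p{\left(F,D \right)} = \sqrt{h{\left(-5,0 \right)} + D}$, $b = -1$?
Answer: $66 \sqrt{43} \approx 432.79$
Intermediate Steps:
$h{\left(J,z \right)} = \frac{6 + z}{-1 + z}$ ($h{\left(J,z \right)} = \frac{z + 6}{z - 1} = \frac{6 + z}{-1 + z}$)
$p{\left(F,D \right)} = \sqrt{-6 + D}$ ($p{\left(F,D \right)} = \sqrt{\frac{6 + 0}{-1 + 0} + D} = \sqrt{\frac{1}{-1} \cdot 6 + D} = \sqrt{\left(-1\right) 6 + D} = \sqrt{-6 + D}$)
$33 \cdot 2 p{\left(6,\left(-4 - 3\right) \left(-5 - 2\right) \right)} = 33 \cdot 2 \sqrt{-6 + \left(-4 - 3\right) \left(-5 - 2\right)} = 66 \sqrt{-6 - -49} = 66 \sqrt{-6 + 49} = 66 \sqrt{43}$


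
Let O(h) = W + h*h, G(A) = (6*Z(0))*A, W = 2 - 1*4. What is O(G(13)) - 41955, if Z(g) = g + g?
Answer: -41957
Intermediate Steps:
Z(g) = 2*g
W = -2 (W = 2 - 4 = -2)
G(A) = 0 (G(A) = (6*(2*0))*A = (6*0)*A = 0*A = 0)
O(h) = -2 + h² (O(h) = -2 + h*h = -2 + h²)
O(G(13)) - 41955 = (-2 + 0²) - 41955 = (-2 + 0) - 41955 = -2 - 41955 = -41957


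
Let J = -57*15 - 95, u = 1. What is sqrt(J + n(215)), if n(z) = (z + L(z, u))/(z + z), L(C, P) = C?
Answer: I*sqrt(949) ≈ 30.806*I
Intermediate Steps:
n(z) = 1 (n(z) = (z + z)/(z + z) = (2*z)/((2*z)) = (2*z)*(1/(2*z)) = 1)
J = -950 (J = -855 - 95 = -950)
sqrt(J + n(215)) = sqrt(-950 + 1) = sqrt(-949) = I*sqrt(949)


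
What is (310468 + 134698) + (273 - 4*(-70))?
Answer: 445719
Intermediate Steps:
(310468 + 134698) + (273 - 4*(-70)) = 445166 + (273 + 280) = 445166 + 553 = 445719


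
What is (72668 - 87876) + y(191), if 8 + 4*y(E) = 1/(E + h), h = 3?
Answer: -11802959/776 ≈ -15210.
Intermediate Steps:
y(E) = -2 + 1/(4*(3 + E)) (y(E) = -2 + 1/(4*(E + 3)) = -2 + 1/(4*(3 + E)))
(72668 - 87876) + y(191) = (72668 - 87876) + (-23 - 8*191)/(4*(3 + 191)) = -15208 + (1/4)*(-23 - 1528)/194 = -15208 + (1/4)*(1/194)*(-1551) = -15208 - 1551/776 = -11802959/776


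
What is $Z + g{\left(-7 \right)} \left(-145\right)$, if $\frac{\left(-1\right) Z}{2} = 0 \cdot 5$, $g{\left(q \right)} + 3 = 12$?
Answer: $-1305$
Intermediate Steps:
$g{\left(q \right)} = 9$ ($g{\left(q \right)} = -3 + 12 = 9$)
$Z = 0$ ($Z = - 2 \cdot 0 \cdot 5 = \left(-2\right) 0 = 0$)
$Z + g{\left(-7 \right)} \left(-145\right) = 0 + 9 \left(-145\right) = 0 - 1305 = -1305$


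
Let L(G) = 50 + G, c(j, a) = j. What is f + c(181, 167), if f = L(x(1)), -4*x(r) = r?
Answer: 923/4 ≈ 230.75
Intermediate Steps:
x(r) = -r/4
f = 199/4 (f = 50 - 1/4*1 = 50 - 1/4 = 199/4 ≈ 49.750)
f + c(181, 167) = 199/4 + 181 = 923/4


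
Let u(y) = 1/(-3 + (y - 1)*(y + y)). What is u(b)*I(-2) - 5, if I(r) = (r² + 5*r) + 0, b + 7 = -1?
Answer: -237/47 ≈ -5.0426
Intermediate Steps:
b = -8 (b = -7 - 1 = -8)
I(r) = r² + 5*r
u(y) = 1/(-3 + 2*y*(-1 + y)) (u(y) = 1/(-3 + (-1 + y)*(2*y)) = 1/(-3 + 2*y*(-1 + y)))
u(b)*I(-2) - 5 = (-2*(5 - 2))/(-3 - 2*(-8) + 2*(-8)²) - 5 = (-2*3)/(-3 + 16 + 2*64) - 5 = -6/(-3 + 16 + 128) - 5 = -6/141 - 5 = (1/141)*(-6) - 5 = -2/47 - 5 = -237/47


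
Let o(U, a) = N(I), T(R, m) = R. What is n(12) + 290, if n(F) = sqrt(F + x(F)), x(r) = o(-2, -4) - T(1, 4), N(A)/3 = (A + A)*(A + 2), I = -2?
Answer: 290 + sqrt(11) ≈ 293.32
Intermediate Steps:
N(A) = 6*A*(2 + A) (N(A) = 3*((A + A)*(A + 2)) = 3*((2*A)*(2 + A)) = 3*(2*A*(2 + A)) = 6*A*(2 + A))
o(U, a) = 0 (o(U, a) = 6*(-2)*(2 - 2) = 6*(-2)*0 = 0)
x(r) = -1 (x(r) = 0 - 1*1 = 0 - 1 = -1)
n(F) = sqrt(-1 + F) (n(F) = sqrt(F - 1) = sqrt(-1 + F))
n(12) + 290 = sqrt(-1 + 12) + 290 = sqrt(11) + 290 = 290 + sqrt(11)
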